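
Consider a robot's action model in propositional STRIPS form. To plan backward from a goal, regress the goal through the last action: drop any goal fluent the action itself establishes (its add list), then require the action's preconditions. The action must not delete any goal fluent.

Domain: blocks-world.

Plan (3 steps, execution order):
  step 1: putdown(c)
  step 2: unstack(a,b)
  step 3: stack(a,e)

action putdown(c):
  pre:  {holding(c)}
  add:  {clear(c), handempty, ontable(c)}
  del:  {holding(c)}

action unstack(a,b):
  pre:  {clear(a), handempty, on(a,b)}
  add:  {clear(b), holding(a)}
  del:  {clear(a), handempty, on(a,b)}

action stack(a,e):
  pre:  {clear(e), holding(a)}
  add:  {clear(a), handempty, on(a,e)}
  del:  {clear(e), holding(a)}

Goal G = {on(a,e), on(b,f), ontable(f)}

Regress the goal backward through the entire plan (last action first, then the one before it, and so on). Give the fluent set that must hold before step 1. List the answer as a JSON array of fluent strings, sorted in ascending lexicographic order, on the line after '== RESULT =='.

Work backward from the goal:
  through step 3 (stack(a,e)): drop {on(a,e)}, keep {on(b,f), ontable(f)}, require {clear(e), holding(a)}
    → {clear(e), holding(a), on(b,f), ontable(f)}
  through step 2 (unstack(a,b)): drop {holding(a)}, keep {clear(e), on(b,f), ontable(f)}, require {clear(a), handempty, on(a,b)}
    → {clear(a), clear(e), handempty, on(a,b), on(b,f), ontable(f)}
  through step 1 (putdown(c)): drop {handempty}, keep {clear(a), clear(e), on(a,b), on(b,f), ontable(f)}, require {holding(c)}
    → {clear(a), clear(e), holding(c), on(a,b), on(b,f), ontable(f)}

== RESULT ==
["clear(a)", "clear(e)", "holding(c)", "on(a,b)", "on(b,f)", "ontable(f)"]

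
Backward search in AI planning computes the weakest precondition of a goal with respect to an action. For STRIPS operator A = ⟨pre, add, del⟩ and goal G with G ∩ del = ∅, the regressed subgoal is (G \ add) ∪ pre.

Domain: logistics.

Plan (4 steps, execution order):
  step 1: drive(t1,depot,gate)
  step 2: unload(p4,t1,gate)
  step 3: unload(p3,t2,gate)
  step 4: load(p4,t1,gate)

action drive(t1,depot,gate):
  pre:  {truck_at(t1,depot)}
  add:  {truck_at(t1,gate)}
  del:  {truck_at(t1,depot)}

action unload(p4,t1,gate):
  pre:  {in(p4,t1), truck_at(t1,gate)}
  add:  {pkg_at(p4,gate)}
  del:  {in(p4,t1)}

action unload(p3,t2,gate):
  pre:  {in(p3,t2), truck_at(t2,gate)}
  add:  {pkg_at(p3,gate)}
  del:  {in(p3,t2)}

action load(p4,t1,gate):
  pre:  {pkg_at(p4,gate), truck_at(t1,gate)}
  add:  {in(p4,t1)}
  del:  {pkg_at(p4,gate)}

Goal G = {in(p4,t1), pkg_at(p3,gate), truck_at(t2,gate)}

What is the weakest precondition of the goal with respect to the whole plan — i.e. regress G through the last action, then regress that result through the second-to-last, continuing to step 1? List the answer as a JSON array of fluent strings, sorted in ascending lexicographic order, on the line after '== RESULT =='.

Regress step by step:
  through step 4 (load(p4,t1,gate)): drop {in(p4,t1)}, keep {pkg_at(p3,gate), truck_at(t2,gate)}, require {pkg_at(p4,gate), truck_at(t1,gate)}
    → {pkg_at(p3,gate), pkg_at(p4,gate), truck_at(t1,gate), truck_at(t2,gate)}
  through step 3 (unload(p3,t2,gate)): drop {pkg_at(p3,gate)}, keep {pkg_at(p4,gate), truck_at(t1,gate), truck_at(t2,gate)}, require {in(p3,t2), truck_at(t2,gate)}
    → {in(p3,t2), pkg_at(p4,gate), truck_at(t1,gate), truck_at(t2,gate)}
  through step 2 (unload(p4,t1,gate)): drop {pkg_at(p4,gate)}, keep {in(p3,t2), truck_at(t1,gate), truck_at(t2,gate)}, require {in(p4,t1), truck_at(t1,gate)}
    → {in(p3,t2), in(p4,t1), truck_at(t1,gate), truck_at(t2,gate)}
  through step 1 (drive(t1,depot,gate)): drop {truck_at(t1,gate)}, keep {in(p3,t2), in(p4,t1), truck_at(t2,gate)}, require {truck_at(t1,depot)}
    → {in(p3,t2), in(p4,t1), truck_at(t1,depot), truck_at(t2,gate)}

== RESULT ==
["in(p3,t2)", "in(p4,t1)", "truck_at(t1,depot)", "truck_at(t2,gate)"]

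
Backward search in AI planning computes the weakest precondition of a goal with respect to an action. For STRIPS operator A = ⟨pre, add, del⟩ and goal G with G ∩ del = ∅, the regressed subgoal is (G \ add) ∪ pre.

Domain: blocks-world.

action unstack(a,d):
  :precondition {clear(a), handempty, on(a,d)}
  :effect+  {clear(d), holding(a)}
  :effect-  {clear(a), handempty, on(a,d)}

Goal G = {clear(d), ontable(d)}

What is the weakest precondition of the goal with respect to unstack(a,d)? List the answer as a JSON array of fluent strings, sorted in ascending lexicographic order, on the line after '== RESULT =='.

Regress:
  G ∩ del = {}  (empty — regression defined)
  G \ add = {clear(d), ontable(d)} \ {clear(d), holding(a)} = {ontable(d)}
  ∪ pre   = {ontable(d)} ∪ {clear(a), handempty, on(a,d)}
          = {clear(a), handempty, on(a,d), ontable(d)}

== RESULT ==
["clear(a)", "handempty", "on(a,d)", "ontable(d)"]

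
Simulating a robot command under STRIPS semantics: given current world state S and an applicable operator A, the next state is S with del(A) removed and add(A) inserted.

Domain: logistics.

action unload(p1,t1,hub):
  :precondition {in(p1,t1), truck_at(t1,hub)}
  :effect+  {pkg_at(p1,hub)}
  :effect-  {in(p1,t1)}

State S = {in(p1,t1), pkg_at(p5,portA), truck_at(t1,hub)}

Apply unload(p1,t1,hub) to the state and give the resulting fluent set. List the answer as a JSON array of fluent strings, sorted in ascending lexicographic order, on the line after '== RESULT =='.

Compute (S \ del) ∪ add:
  pre ⊆ S: {in(p1,t1), truck_at(t1,hub)} ⊆ S  — applicable
  S \ del = {pkg_at(p5,portA), truck_at(t1,hub)}
  ∪ add   = {pkg_at(p1,hub), pkg_at(p5,portA), truck_at(t1,hub)}

== RESULT ==
["pkg_at(p1,hub)", "pkg_at(p5,portA)", "truck_at(t1,hub)"]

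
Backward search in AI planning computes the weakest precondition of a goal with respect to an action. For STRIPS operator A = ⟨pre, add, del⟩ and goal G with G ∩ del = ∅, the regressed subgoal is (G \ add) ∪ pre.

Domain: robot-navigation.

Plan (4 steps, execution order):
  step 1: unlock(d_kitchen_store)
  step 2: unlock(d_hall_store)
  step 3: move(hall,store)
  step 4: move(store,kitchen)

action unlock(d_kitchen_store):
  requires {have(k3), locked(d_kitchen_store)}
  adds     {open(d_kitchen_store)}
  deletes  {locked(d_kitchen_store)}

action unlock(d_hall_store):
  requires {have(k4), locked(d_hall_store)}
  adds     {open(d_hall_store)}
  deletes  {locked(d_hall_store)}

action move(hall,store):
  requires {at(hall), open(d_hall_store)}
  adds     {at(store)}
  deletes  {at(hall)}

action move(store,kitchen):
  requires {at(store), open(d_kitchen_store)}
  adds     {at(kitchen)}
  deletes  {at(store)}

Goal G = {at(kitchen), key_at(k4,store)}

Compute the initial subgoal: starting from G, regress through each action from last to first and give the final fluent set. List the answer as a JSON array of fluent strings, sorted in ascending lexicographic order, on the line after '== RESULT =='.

Regress step by step:
  through step 4 (move(store,kitchen)): drop {at(kitchen)}, keep {key_at(k4,store)}, require {at(store), open(d_kitchen_store)}
    → {at(store), key_at(k4,store), open(d_kitchen_store)}
  through step 3 (move(hall,store)): drop {at(store)}, keep {key_at(k4,store), open(d_kitchen_store)}, require {at(hall), open(d_hall_store)}
    → {at(hall), key_at(k4,store), open(d_hall_store), open(d_kitchen_store)}
  through step 2 (unlock(d_hall_store)): drop {open(d_hall_store)}, keep {at(hall), key_at(k4,store), open(d_kitchen_store)}, require {have(k4), locked(d_hall_store)}
    → {at(hall), have(k4), key_at(k4,store), locked(d_hall_store), open(d_kitchen_store)}
  through step 1 (unlock(d_kitchen_store)): drop {open(d_kitchen_store)}, keep {at(hall), have(k4), key_at(k4,store), locked(d_hall_store)}, require {have(k3), locked(d_kitchen_store)}
    → {at(hall), have(k3), have(k4), key_at(k4,store), locked(d_hall_store), locked(d_kitchen_store)}

== RESULT ==
["at(hall)", "have(k3)", "have(k4)", "key_at(k4,store)", "locked(d_hall_store)", "locked(d_kitchen_store)"]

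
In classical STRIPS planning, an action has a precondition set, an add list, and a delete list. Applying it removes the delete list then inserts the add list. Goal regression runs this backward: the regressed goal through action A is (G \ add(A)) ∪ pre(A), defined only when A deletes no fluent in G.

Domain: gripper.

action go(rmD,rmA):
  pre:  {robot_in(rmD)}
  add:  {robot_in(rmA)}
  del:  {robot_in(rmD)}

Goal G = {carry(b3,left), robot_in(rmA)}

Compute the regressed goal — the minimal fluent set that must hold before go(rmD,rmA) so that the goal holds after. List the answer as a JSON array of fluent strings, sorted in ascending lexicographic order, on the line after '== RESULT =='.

Compute (G \ add) ∪ pre:
  G ∩ del = {}  (empty — regression defined)
  G \ add = {carry(b3,left), robot_in(rmA)} \ {robot_in(rmA)} = {carry(b3,left)}
  ∪ pre   = {carry(b3,left)} ∪ {robot_in(rmD)}
          = {carry(b3,left), robot_in(rmD)}

== RESULT ==
["carry(b3,left)", "robot_in(rmD)"]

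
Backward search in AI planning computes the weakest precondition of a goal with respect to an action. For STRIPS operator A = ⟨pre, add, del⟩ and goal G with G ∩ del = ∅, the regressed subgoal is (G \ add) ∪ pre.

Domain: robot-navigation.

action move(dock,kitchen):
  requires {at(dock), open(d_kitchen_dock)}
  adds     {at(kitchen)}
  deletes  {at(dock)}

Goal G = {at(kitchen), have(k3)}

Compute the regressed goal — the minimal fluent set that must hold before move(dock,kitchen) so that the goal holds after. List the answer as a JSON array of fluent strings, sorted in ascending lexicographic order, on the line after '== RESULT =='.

Regress:
  G ∩ del = {}  (empty — regression defined)
  G \ add = {at(kitchen), have(k3)} \ {at(kitchen)} = {have(k3)}
  ∪ pre   = {have(k3)} ∪ {at(dock), open(d_kitchen_dock)}
          = {at(dock), have(k3), open(d_kitchen_dock)}

== RESULT ==
["at(dock)", "have(k3)", "open(d_kitchen_dock)"]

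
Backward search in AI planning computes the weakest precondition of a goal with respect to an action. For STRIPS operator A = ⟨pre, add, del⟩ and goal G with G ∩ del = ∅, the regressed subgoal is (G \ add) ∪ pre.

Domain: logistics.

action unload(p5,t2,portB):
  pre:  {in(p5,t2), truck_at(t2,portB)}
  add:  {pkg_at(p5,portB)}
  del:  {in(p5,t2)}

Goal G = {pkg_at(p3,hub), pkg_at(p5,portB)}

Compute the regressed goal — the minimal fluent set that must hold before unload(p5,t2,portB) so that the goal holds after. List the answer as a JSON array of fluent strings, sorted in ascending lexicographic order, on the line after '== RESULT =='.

Compute (G \ add) ∪ pre:
  G ∩ del = {}  (empty — regression defined)
  G \ add = {pkg_at(p3,hub), pkg_at(p5,portB)} \ {pkg_at(p5,portB)} = {pkg_at(p3,hub)}
  ∪ pre   = {pkg_at(p3,hub)} ∪ {in(p5,t2), truck_at(t2,portB)}
          = {in(p5,t2), pkg_at(p3,hub), truck_at(t2,portB)}

== RESULT ==
["in(p5,t2)", "pkg_at(p3,hub)", "truck_at(t2,portB)"]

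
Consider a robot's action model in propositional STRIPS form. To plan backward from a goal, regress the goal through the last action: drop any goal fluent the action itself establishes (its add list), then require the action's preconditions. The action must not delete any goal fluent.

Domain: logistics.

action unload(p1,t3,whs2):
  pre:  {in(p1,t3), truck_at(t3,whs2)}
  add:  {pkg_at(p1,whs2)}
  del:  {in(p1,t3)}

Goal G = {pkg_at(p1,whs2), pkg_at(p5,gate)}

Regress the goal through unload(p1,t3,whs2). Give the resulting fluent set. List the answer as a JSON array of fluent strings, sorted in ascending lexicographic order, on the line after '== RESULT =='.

Regress:
  G ∩ del = {}  (empty — regression defined)
  G \ add = {pkg_at(p1,whs2), pkg_at(p5,gate)} \ {pkg_at(p1,whs2)} = {pkg_at(p5,gate)}
  ∪ pre   = {pkg_at(p5,gate)} ∪ {in(p1,t3), truck_at(t3,whs2)}
          = {in(p1,t3), pkg_at(p5,gate), truck_at(t3,whs2)}

== RESULT ==
["in(p1,t3)", "pkg_at(p5,gate)", "truck_at(t3,whs2)"]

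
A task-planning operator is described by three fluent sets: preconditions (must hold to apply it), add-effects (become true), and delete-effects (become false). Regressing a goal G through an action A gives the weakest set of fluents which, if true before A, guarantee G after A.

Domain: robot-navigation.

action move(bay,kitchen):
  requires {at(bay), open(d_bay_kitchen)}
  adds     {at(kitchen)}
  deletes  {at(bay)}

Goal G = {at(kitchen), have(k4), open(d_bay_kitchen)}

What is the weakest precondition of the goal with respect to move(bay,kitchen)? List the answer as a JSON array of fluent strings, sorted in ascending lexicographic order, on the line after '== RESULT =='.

Regress:
  G ∩ del = {}  (empty — regression defined)
  G \ add = {at(kitchen), have(k4), open(d_bay_kitchen)} \ {at(kitchen)} = {have(k4), open(d_bay_kitchen)}
  ∪ pre   = {have(k4), open(d_bay_kitchen)} ∪ {at(bay), open(d_bay_kitchen)}
          = {at(bay), have(k4), open(d_bay_kitchen)}

== RESULT ==
["at(bay)", "have(k4)", "open(d_bay_kitchen)"]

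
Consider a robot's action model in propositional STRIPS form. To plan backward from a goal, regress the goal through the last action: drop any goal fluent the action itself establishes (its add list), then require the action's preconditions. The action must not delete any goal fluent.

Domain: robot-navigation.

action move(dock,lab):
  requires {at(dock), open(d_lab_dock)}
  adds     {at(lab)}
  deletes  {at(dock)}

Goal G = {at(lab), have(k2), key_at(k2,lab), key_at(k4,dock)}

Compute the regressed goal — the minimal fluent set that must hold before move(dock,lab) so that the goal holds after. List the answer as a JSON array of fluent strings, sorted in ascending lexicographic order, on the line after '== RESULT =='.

Compute (G \ add) ∪ pre:
  G ∩ del = {}  (empty — regression defined)
  G \ add = {at(lab), have(k2), key_at(k2,lab), key_at(k4,dock)} \ {at(lab)} = {have(k2), key_at(k2,lab), key_at(k4,dock)}
  ∪ pre   = {have(k2), key_at(k2,lab), key_at(k4,dock)} ∪ {at(dock), open(d_lab_dock)}
          = {at(dock), have(k2), key_at(k2,lab), key_at(k4,dock), open(d_lab_dock)}

== RESULT ==
["at(dock)", "have(k2)", "key_at(k2,lab)", "key_at(k4,dock)", "open(d_lab_dock)"]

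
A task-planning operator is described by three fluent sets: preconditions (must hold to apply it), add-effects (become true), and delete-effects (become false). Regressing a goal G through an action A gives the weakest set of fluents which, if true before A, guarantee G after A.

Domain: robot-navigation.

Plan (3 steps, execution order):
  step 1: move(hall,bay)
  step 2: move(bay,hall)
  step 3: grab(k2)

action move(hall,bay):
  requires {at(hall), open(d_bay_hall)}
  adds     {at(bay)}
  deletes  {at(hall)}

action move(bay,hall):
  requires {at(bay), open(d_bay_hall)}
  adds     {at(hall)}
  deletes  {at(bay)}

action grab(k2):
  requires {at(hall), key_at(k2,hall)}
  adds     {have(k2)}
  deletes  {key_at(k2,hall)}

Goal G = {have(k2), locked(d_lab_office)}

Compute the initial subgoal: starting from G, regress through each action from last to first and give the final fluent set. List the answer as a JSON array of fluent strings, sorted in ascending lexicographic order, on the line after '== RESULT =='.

Regress step by step:
  through step 3 (grab(k2)): drop {have(k2)}, keep {locked(d_lab_office)}, require {at(hall), key_at(k2,hall)}
    → {at(hall), key_at(k2,hall), locked(d_lab_office)}
  through step 2 (move(bay,hall)): drop {at(hall)}, keep {key_at(k2,hall), locked(d_lab_office)}, require {at(bay), open(d_bay_hall)}
    → {at(bay), key_at(k2,hall), locked(d_lab_office), open(d_bay_hall)}
  through step 1 (move(hall,bay)): drop {at(bay)}, keep {key_at(k2,hall), locked(d_lab_office), open(d_bay_hall)}, require {at(hall), open(d_bay_hall)}
    → {at(hall), key_at(k2,hall), locked(d_lab_office), open(d_bay_hall)}

== RESULT ==
["at(hall)", "key_at(k2,hall)", "locked(d_lab_office)", "open(d_bay_hall)"]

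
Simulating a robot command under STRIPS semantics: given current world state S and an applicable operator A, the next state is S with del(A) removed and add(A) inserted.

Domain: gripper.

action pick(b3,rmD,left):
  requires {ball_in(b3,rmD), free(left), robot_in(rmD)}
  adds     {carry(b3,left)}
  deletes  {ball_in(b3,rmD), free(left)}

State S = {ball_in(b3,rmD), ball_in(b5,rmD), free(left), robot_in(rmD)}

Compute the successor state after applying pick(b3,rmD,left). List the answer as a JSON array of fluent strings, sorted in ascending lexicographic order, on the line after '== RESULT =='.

Progress:
  pre ⊆ S: {ball_in(b3,rmD), free(left), robot_in(rmD)} ⊆ S  — applicable
  S \ del = {ball_in(b5,rmD), robot_in(rmD)}
  ∪ add   = {ball_in(b5,rmD), carry(b3,left), robot_in(rmD)}

== RESULT ==
["ball_in(b5,rmD)", "carry(b3,left)", "robot_in(rmD)"]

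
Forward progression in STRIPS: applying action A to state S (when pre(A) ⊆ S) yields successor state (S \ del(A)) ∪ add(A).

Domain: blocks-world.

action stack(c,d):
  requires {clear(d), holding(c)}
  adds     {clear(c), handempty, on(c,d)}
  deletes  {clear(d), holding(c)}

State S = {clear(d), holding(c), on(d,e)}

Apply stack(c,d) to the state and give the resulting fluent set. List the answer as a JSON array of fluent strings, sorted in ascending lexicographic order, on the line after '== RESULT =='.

Progress:
  pre ⊆ S: {clear(d), holding(c)} ⊆ S  — applicable
  S \ del = {on(d,e)}
  ∪ add   = {clear(c), handempty, on(c,d), on(d,e)}

== RESULT ==
["clear(c)", "handempty", "on(c,d)", "on(d,e)"]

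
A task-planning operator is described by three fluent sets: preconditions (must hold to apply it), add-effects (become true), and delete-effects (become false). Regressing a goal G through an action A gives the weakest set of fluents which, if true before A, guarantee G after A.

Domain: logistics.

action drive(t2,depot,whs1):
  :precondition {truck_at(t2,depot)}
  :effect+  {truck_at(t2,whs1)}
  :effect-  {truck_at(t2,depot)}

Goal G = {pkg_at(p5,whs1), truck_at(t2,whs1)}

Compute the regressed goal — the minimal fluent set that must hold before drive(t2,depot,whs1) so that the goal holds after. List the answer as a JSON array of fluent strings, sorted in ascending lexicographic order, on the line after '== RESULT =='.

Compute (G \ add) ∪ pre:
  G ∩ del = {}  (empty — regression defined)
  G \ add = {pkg_at(p5,whs1), truck_at(t2,whs1)} \ {truck_at(t2,whs1)} = {pkg_at(p5,whs1)}
  ∪ pre   = {pkg_at(p5,whs1)} ∪ {truck_at(t2,depot)}
          = {pkg_at(p5,whs1), truck_at(t2,depot)}

== RESULT ==
["pkg_at(p5,whs1)", "truck_at(t2,depot)"]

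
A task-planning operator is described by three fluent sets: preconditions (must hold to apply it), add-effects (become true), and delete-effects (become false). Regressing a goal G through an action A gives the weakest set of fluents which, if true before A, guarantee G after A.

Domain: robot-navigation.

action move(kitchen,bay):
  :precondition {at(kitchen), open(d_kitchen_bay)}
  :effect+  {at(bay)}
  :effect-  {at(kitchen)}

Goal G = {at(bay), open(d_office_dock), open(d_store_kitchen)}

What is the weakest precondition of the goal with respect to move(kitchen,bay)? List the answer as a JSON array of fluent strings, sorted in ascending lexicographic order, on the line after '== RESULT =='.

Regress:
  G ∩ del = {}  (empty — regression defined)
  G \ add = {at(bay), open(d_office_dock), open(d_store_kitchen)} \ {at(bay)} = {open(d_office_dock), open(d_store_kitchen)}
  ∪ pre   = {open(d_office_dock), open(d_store_kitchen)} ∪ {at(kitchen), open(d_kitchen_bay)}
          = {at(kitchen), open(d_kitchen_bay), open(d_office_dock), open(d_store_kitchen)}

== RESULT ==
["at(kitchen)", "open(d_kitchen_bay)", "open(d_office_dock)", "open(d_store_kitchen)"]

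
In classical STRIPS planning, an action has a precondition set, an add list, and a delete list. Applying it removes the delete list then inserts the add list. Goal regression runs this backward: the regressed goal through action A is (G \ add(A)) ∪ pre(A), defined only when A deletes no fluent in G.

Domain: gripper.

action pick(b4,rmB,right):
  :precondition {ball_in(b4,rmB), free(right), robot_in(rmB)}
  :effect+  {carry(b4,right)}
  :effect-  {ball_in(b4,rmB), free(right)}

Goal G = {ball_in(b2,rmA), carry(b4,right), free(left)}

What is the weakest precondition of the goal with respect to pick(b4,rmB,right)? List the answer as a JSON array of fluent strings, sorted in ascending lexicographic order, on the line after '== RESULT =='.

Regress:
  G ∩ del = {}  (empty — regression defined)
  G \ add = {ball_in(b2,rmA), carry(b4,right), free(left)} \ {carry(b4,right)} = {ball_in(b2,rmA), free(left)}
  ∪ pre   = {ball_in(b2,rmA), free(left)} ∪ {ball_in(b4,rmB), free(right), robot_in(rmB)}
          = {ball_in(b2,rmA), ball_in(b4,rmB), free(left), free(right), robot_in(rmB)}

== RESULT ==
["ball_in(b2,rmA)", "ball_in(b4,rmB)", "free(left)", "free(right)", "robot_in(rmB)"]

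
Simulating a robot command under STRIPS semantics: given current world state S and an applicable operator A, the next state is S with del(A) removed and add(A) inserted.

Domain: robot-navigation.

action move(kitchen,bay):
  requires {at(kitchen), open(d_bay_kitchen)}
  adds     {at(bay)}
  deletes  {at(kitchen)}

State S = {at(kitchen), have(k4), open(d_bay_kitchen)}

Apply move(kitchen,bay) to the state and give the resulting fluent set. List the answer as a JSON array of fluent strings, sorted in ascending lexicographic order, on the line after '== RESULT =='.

Compute (S \ del) ∪ add:
  pre ⊆ S: {at(kitchen), open(d_bay_kitchen)} ⊆ S  — applicable
  S \ del = {have(k4), open(d_bay_kitchen)}
  ∪ add   = {at(bay), have(k4), open(d_bay_kitchen)}

== RESULT ==
["at(bay)", "have(k4)", "open(d_bay_kitchen)"]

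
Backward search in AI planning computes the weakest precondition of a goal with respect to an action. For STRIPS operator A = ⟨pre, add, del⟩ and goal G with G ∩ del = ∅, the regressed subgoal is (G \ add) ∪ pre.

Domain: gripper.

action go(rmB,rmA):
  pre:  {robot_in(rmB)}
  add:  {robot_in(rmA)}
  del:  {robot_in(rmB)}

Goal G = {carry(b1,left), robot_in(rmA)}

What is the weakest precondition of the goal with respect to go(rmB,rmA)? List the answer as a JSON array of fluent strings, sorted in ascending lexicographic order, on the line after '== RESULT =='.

Regress:
  G ∩ del = {}  (empty — regression defined)
  G \ add = {carry(b1,left), robot_in(rmA)} \ {robot_in(rmA)} = {carry(b1,left)}
  ∪ pre   = {carry(b1,left)} ∪ {robot_in(rmB)}
          = {carry(b1,left), robot_in(rmB)}

== RESULT ==
["carry(b1,left)", "robot_in(rmB)"]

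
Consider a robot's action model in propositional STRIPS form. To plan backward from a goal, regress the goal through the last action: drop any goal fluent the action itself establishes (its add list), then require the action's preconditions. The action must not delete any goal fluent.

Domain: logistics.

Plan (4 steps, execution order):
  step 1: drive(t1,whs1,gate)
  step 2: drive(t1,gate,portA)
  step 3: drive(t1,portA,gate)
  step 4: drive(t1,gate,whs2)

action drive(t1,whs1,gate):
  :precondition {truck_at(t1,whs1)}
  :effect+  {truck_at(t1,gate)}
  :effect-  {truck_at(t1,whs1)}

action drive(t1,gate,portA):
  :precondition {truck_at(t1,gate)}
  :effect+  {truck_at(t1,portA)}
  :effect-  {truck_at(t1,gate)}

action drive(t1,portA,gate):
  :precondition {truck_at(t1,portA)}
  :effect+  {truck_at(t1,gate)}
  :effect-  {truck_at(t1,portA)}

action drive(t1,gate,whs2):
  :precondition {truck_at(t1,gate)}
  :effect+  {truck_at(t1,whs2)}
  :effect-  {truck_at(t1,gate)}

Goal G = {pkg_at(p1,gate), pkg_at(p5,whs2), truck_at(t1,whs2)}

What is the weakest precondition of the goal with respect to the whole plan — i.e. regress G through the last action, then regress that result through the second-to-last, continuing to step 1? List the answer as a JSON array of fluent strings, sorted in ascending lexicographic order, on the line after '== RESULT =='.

Regress step by step:
  through step 4 (drive(t1,gate,whs2)): drop {truck_at(t1,whs2)}, keep {pkg_at(p1,gate), pkg_at(p5,whs2)}, require {truck_at(t1,gate)}
    → {pkg_at(p1,gate), pkg_at(p5,whs2), truck_at(t1,gate)}
  through step 3 (drive(t1,portA,gate)): drop {truck_at(t1,gate)}, keep {pkg_at(p1,gate), pkg_at(p5,whs2)}, require {truck_at(t1,portA)}
    → {pkg_at(p1,gate), pkg_at(p5,whs2), truck_at(t1,portA)}
  through step 2 (drive(t1,gate,portA)): drop {truck_at(t1,portA)}, keep {pkg_at(p1,gate), pkg_at(p5,whs2)}, require {truck_at(t1,gate)}
    → {pkg_at(p1,gate), pkg_at(p5,whs2), truck_at(t1,gate)}
  through step 1 (drive(t1,whs1,gate)): drop {truck_at(t1,gate)}, keep {pkg_at(p1,gate), pkg_at(p5,whs2)}, require {truck_at(t1,whs1)}
    → {pkg_at(p1,gate), pkg_at(p5,whs2), truck_at(t1,whs1)}

== RESULT ==
["pkg_at(p1,gate)", "pkg_at(p5,whs2)", "truck_at(t1,whs1)"]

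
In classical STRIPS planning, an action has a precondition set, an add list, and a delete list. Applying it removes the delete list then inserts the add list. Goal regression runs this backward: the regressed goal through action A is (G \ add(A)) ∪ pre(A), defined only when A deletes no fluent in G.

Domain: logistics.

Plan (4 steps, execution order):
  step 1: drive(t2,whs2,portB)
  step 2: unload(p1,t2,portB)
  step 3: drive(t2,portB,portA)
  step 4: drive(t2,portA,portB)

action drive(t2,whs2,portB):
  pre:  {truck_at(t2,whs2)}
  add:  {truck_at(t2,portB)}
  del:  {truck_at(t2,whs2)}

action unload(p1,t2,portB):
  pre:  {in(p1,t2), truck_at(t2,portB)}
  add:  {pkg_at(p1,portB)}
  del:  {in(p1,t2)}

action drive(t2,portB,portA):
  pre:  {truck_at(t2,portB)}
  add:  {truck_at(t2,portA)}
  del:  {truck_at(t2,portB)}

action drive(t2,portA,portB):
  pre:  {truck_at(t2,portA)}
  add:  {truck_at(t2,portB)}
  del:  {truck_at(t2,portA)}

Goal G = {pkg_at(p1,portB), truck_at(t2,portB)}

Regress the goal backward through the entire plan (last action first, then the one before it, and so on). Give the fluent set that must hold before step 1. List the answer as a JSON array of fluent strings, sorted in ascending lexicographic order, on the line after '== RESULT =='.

Regress step by step:
  through step 4 (drive(t2,portA,portB)): drop {truck_at(t2,portB)}, keep {pkg_at(p1,portB)}, require {truck_at(t2,portA)}
    → {pkg_at(p1,portB), truck_at(t2,portA)}
  through step 3 (drive(t2,portB,portA)): drop {truck_at(t2,portA)}, keep {pkg_at(p1,portB)}, require {truck_at(t2,portB)}
    → {pkg_at(p1,portB), truck_at(t2,portB)}
  through step 2 (unload(p1,t2,portB)): drop {pkg_at(p1,portB)}, keep {truck_at(t2,portB)}, require {in(p1,t2), truck_at(t2,portB)}
    → {in(p1,t2), truck_at(t2,portB)}
  through step 1 (drive(t2,whs2,portB)): drop {truck_at(t2,portB)}, keep {in(p1,t2)}, require {truck_at(t2,whs2)}
    → {in(p1,t2), truck_at(t2,whs2)}

== RESULT ==
["in(p1,t2)", "truck_at(t2,whs2)"]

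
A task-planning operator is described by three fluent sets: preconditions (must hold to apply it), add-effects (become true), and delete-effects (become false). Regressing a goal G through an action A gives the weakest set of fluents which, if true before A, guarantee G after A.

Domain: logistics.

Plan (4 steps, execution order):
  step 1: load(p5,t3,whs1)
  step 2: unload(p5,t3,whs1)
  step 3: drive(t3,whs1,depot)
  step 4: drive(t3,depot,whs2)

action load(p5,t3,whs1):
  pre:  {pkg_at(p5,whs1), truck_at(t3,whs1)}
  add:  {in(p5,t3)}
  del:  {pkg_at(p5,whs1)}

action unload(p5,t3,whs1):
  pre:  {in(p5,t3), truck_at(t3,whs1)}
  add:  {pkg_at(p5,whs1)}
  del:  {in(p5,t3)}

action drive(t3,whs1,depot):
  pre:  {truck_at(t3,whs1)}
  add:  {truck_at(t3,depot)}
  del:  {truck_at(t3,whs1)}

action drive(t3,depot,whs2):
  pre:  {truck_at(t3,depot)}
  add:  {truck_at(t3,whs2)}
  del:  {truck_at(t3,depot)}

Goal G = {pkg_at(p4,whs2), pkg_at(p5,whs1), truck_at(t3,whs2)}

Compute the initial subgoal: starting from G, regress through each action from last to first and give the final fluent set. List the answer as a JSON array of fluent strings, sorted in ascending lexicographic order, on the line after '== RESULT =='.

Regress step by step:
  through step 4 (drive(t3,depot,whs2)): drop {truck_at(t3,whs2)}, keep {pkg_at(p4,whs2), pkg_at(p5,whs1)}, require {truck_at(t3,depot)}
    → {pkg_at(p4,whs2), pkg_at(p5,whs1), truck_at(t3,depot)}
  through step 3 (drive(t3,whs1,depot)): drop {truck_at(t3,depot)}, keep {pkg_at(p4,whs2), pkg_at(p5,whs1)}, require {truck_at(t3,whs1)}
    → {pkg_at(p4,whs2), pkg_at(p5,whs1), truck_at(t3,whs1)}
  through step 2 (unload(p5,t3,whs1)): drop {pkg_at(p5,whs1)}, keep {pkg_at(p4,whs2), truck_at(t3,whs1)}, require {in(p5,t3), truck_at(t3,whs1)}
    → {in(p5,t3), pkg_at(p4,whs2), truck_at(t3,whs1)}
  through step 1 (load(p5,t3,whs1)): drop {in(p5,t3)}, keep {pkg_at(p4,whs2), truck_at(t3,whs1)}, require {pkg_at(p5,whs1), truck_at(t3,whs1)}
    → {pkg_at(p4,whs2), pkg_at(p5,whs1), truck_at(t3,whs1)}

== RESULT ==
["pkg_at(p4,whs2)", "pkg_at(p5,whs1)", "truck_at(t3,whs1)"]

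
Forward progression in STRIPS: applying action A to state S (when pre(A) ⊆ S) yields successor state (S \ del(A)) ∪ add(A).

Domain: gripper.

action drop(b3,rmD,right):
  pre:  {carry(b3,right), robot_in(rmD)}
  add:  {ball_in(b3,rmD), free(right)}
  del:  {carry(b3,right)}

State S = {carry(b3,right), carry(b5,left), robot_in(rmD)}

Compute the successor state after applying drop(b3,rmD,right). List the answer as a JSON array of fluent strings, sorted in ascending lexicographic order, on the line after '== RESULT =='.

Progress:
  pre ⊆ S: {carry(b3,right), robot_in(rmD)} ⊆ S  — applicable
  S \ del = {carry(b5,left), robot_in(rmD)}
  ∪ add   = {ball_in(b3,rmD), carry(b5,left), free(right), robot_in(rmD)}

== RESULT ==
["ball_in(b3,rmD)", "carry(b5,left)", "free(right)", "robot_in(rmD)"]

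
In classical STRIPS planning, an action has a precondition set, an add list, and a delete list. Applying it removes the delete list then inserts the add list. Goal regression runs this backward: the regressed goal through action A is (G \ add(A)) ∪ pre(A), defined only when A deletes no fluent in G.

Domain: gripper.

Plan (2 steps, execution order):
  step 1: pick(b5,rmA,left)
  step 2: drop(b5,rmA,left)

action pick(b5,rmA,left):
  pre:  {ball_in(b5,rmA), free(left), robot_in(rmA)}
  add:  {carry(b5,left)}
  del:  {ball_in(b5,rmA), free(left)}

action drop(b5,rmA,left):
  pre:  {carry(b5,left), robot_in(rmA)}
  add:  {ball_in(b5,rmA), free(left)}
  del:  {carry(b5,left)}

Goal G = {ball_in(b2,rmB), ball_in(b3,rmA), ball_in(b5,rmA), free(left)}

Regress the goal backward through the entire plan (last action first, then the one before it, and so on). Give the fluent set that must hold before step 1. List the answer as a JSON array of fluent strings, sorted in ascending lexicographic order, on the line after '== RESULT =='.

Regress step by step:
  through step 2 (drop(b5,rmA,left)): drop {ball_in(b5,rmA), free(left)}, keep {ball_in(b2,rmB), ball_in(b3,rmA)}, require {carry(b5,left), robot_in(rmA)}
    → {ball_in(b2,rmB), ball_in(b3,rmA), carry(b5,left), robot_in(rmA)}
  through step 1 (pick(b5,rmA,left)): drop {carry(b5,left)}, keep {ball_in(b2,rmB), ball_in(b3,rmA), robot_in(rmA)}, require {ball_in(b5,rmA), free(left), robot_in(rmA)}
    → {ball_in(b2,rmB), ball_in(b3,rmA), ball_in(b5,rmA), free(left), robot_in(rmA)}

== RESULT ==
["ball_in(b2,rmB)", "ball_in(b3,rmA)", "ball_in(b5,rmA)", "free(left)", "robot_in(rmA)"]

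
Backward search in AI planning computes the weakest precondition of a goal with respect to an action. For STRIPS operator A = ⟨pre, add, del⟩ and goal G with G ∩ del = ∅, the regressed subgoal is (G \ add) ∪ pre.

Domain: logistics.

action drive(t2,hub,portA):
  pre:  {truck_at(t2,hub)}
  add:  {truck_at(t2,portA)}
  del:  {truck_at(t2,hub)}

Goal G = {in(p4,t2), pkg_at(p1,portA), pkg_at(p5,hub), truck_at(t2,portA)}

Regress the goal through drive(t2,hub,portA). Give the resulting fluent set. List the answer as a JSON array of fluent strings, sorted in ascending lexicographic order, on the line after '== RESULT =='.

Regress:
  G ∩ del = {}  (empty — regression defined)
  G \ add = {in(p4,t2), pkg_at(p1,portA), pkg_at(p5,hub), truck_at(t2,portA)} \ {truck_at(t2,portA)} = {in(p4,t2), pkg_at(p1,portA), pkg_at(p5,hub)}
  ∪ pre   = {in(p4,t2), pkg_at(p1,portA), pkg_at(p5,hub)} ∪ {truck_at(t2,hub)}
          = {in(p4,t2), pkg_at(p1,portA), pkg_at(p5,hub), truck_at(t2,hub)}

== RESULT ==
["in(p4,t2)", "pkg_at(p1,portA)", "pkg_at(p5,hub)", "truck_at(t2,hub)"]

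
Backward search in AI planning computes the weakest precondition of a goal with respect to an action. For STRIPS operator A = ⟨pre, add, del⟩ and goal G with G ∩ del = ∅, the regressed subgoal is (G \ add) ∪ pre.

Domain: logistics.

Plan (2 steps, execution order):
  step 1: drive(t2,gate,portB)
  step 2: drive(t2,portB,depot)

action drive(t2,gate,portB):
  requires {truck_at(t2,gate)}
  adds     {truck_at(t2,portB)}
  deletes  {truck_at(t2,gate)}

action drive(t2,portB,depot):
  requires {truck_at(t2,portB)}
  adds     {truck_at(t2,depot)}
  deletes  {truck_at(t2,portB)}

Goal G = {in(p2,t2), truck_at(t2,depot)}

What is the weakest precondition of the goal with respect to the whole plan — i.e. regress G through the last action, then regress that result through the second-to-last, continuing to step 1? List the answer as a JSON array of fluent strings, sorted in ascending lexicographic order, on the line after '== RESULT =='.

Regress step by step:
  through step 2 (drive(t2,portB,depot)): drop {truck_at(t2,depot)}, keep {in(p2,t2)}, require {truck_at(t2,portB)}
    → {in(p2,t2), truck_at(t2,portB)}
  through step 1 (drive(t2,gate,portB)): drop {truck_at(t2,portB)}, keep {in(p2,t2)}, require {truck_at(t2,gate)}
    → {in(p2,t2), truck_at(t2,gate)}

== RESULT ==
["in(p2,t2)", "truck_at(t2,gate)"]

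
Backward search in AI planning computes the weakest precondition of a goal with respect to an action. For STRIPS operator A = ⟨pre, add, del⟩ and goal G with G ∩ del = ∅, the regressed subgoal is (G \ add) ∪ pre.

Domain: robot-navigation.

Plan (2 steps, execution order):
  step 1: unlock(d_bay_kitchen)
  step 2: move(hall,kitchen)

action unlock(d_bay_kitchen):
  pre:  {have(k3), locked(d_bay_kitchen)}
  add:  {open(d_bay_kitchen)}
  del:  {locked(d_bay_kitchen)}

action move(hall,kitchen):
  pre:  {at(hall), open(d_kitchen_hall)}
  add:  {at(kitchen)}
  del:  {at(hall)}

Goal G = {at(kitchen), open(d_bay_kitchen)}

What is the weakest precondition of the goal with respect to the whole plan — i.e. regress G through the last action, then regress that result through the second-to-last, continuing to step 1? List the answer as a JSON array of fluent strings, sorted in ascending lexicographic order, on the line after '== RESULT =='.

Regress step by step:
  through step 2 (move(hall,kitchen)): drop {at(kitchen)}, keep {open(d_bay_kitchen)}, require {at(hall), open(d_kitchen_hall)}
    → {at(hall), open(d_bay_kitchen), open(d_kitchen_hall)}
  through step 1 (unlock(d_bay_kitchen)): drop {open(d_bay_kitchen)}, keep {at(hall), open(d_kitchen_hall)}, require {have(k3), locked(d_bay_kitchen)}
    → {at(hall), have(k3), locked(d_bay_kitchen), open(d_kitchen_hall)}

== RESULT ==
["at(hall)", "have(k3)", "locked(d_bay_kitchen)", "open(d_kitchen_hall)"]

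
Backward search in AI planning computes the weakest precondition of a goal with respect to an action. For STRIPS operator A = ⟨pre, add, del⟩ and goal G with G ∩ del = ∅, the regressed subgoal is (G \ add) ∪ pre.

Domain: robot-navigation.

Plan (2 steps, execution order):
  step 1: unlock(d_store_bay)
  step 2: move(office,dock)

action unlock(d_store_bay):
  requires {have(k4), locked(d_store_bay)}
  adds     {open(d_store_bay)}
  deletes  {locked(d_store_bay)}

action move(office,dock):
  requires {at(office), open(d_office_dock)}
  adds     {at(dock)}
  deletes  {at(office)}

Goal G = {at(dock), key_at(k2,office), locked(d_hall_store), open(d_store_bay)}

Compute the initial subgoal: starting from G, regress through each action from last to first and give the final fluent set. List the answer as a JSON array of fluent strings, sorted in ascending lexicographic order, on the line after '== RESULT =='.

Regress step by step:
  through step 2 (move(office,dock)): drop {at(dock)}, keep {key_at(k2,office), locked(d_hall_store), open(d_store_bay)}, require {at(office), open(d_office_dock)}
    → {at(office), key_at(k2,office), locked(d_hall_store), open(d_office_dock), open(d_store_bay)}
  through step 1 (unlock(d_store_bay)): drop {open(d_store_bay)}, keep {at(office), key_at(k2,office), locked(d_hall_store), open(d_office_dock)}, require {have(k4), locked(d_store_bay)}
    → {at(office), have(k4), key_at(k2,office), locked(d_hall_store), locked(d_store_bay), open(d_office_dock)}

== RESULT ==
["at(office)", "have(k4)", "key_at(k2,office)", "locked(d_hall_store)", "locked(d_store_bay)", "open(d_office_dock)"]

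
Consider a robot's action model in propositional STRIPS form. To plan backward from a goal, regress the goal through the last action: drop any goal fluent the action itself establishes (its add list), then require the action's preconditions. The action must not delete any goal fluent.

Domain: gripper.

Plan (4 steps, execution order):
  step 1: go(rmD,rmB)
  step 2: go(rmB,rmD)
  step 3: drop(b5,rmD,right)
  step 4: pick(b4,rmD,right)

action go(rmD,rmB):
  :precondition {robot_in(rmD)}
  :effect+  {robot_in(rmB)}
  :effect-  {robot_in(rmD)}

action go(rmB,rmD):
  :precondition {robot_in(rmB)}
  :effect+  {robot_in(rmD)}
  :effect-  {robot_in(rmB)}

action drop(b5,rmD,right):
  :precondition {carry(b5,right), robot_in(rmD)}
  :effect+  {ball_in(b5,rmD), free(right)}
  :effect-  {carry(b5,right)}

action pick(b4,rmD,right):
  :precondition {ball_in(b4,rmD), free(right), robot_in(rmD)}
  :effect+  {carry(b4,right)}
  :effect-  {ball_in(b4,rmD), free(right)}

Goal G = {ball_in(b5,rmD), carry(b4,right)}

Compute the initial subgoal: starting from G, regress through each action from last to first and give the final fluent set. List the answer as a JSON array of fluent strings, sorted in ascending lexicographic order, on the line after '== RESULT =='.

Work backward from the goal:
  through step 4 (pick(b4,rmD,right)): drop {carry(b4,right)}, keep {ball_in(b5,rmD)}, require {ball_in(b4,rmD), free(right), robot_in(rmD)}
    → {ball_in(b4,rmD), ball_in(b5,rmD), free(right), robot_in(rmD)}
  through step 3 (drop(b5,rmD,right)): drop {ball_in(b5,rmD), free(right)}, keep {ball_in(b4,rmD), robot_in(rmD)}, require {carry(b5,right), robot_in(rmD)}
    → {ball_in(b4,rmD), carry(b5,right), robot_in(rmD)}
  through step 2 (go(rmB,rmD)): drop {robot_in(rmD)}, keep {ball_in(b4,rmD), carry(b5,right)}, require {robot_in(rmB)}
    → {ball_in(b4,rmD), carry(b5,right), robot_in(rmB)}
  through step 1 (go(rmD,rmB)): drop {robot_in(rmB)}, keep {ball_in(b4,rmD), carry(b5,right)}, require {robot_in(rmD)}
    → {ball_in(b4,rmD), carry(b5,right), robot_in(rmD)}

== RESULT ==
["ball_in(b4,rmD)", "carry(b5,right)", "robot_in(rmD)"]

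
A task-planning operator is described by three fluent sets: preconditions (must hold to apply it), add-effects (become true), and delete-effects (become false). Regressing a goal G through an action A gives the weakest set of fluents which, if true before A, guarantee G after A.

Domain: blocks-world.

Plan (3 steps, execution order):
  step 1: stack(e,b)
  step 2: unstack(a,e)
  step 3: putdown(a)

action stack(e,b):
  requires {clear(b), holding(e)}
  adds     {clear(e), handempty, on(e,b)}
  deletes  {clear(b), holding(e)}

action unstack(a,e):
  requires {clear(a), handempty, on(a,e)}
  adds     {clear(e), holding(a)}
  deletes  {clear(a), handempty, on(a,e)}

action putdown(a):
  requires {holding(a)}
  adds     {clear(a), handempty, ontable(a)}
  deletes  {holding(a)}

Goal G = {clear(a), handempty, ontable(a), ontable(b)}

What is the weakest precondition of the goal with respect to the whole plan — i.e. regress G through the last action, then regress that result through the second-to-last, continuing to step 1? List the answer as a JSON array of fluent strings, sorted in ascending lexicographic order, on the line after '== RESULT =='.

Work backward from the goal:
  through step 3 (putdown(a)): drop {clear(a), handempty, ontable(a)}, keep {ontable(b)}, require {holding(a)}
    → {holding(a), ontable(b)}
  through step 2 (unstack(a,e)): drop {holding(a)}, keep {ontable(b)}, require {clear(a), handempty, on(a,e)}
    → {clear(a), handempty, on(a,e), ontable(b)}
  through step 1 (stack(e,b)): drop {handempty}, keep {clear(a), on(a,e), ontable(b)}, require {clear(b), holding(e)}
    → {clear(a), clear(b), holding(e), on(a,e), ontable(b)}

== RESULT ==
["clear(a)", "clear(b)", "holding(e)", "on(a,e)", "ontable(b)"]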